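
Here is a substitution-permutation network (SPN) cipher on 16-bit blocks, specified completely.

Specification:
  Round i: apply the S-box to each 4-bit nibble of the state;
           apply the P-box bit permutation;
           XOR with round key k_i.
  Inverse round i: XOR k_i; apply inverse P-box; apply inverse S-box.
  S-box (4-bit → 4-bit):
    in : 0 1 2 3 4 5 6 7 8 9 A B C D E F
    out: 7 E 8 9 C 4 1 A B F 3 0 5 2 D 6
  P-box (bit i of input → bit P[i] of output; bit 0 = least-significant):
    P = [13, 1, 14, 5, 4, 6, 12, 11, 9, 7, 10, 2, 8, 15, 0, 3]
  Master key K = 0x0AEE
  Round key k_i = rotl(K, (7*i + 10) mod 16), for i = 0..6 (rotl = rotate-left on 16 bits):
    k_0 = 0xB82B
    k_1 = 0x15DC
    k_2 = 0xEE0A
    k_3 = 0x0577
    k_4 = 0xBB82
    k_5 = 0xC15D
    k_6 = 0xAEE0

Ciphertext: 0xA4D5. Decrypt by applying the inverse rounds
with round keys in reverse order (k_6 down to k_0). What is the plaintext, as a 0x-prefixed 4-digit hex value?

0x5EE4

s_0 = ciphertext = 0xA4D5
s_1 = InvRound(s_0, k_6) = 0x5332
s_2 = InvRound(s_1, k_5) = 0x13F7
s_3 = InvRound(s_2, k_4) = 0xF283
s_4 = InvRound(s_3, k_3) = 0xA90E
s_5 = InvRound(s_4, k_2) = 0x6EB5
s_6 = InvRound(s_5, k_1) = 0xE61E
s_7 = InvRound(s_6, k_0) = 0x5EE4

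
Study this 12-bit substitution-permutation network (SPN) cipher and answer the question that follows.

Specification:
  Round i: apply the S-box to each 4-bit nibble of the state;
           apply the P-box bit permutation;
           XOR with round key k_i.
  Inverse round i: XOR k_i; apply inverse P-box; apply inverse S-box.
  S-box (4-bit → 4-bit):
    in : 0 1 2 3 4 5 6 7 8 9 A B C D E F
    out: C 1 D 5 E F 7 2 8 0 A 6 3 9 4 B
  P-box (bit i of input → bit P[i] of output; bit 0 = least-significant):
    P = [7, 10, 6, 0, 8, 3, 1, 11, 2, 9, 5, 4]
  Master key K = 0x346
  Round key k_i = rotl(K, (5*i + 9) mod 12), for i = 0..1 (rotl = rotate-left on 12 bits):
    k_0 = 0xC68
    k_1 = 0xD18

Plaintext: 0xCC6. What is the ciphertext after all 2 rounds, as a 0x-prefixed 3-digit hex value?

0x371

s_0 = plaintext = 0xCC6
s_1 = Round(s_0, k_0) = 0xBA4
s_2 = Round(s_1, k_1) = 0x371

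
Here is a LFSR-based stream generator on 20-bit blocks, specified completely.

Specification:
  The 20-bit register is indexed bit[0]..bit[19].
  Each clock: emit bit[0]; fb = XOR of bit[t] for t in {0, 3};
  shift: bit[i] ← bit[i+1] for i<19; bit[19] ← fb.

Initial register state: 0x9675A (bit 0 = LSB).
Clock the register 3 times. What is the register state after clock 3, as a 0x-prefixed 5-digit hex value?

reg_0 = 0x9675A
clock 1: out=0, reg = 0xCB3AD
clock 2: out=1, reg = 0x659D6
clock 3: out=0, reg = 0x32CEB

0x32CEB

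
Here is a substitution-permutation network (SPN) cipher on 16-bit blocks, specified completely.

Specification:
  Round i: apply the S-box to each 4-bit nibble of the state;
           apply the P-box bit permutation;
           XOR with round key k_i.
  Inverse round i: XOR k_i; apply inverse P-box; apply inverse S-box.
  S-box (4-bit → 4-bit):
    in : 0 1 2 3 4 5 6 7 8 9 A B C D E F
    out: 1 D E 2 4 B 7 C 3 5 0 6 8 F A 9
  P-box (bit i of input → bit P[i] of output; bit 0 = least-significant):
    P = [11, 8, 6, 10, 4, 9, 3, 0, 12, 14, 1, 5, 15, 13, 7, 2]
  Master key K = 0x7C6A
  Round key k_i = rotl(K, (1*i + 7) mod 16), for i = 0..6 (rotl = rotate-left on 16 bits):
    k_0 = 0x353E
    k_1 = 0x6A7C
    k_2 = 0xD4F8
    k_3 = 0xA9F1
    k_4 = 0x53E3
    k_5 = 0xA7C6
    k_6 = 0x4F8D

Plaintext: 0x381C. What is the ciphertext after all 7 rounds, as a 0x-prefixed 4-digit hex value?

s_0 = plaintext = 0x381C
s_1 = Round(s_0, k_0) = 0x4127
s_2 = Round(s_1, k_1) = 0x7C97
s_3 = Round(s_2, k_2) = 0xD004
s_4 = Round(s_3, k_3) = 0x1925
s_5 = Round(s_4, k_4) = 0xCC6C
s_6 = Round(s_5, k_5) = 0xA1FA
s_7 = Round(s_6, k_6) = 0x5FBE

0x5FBE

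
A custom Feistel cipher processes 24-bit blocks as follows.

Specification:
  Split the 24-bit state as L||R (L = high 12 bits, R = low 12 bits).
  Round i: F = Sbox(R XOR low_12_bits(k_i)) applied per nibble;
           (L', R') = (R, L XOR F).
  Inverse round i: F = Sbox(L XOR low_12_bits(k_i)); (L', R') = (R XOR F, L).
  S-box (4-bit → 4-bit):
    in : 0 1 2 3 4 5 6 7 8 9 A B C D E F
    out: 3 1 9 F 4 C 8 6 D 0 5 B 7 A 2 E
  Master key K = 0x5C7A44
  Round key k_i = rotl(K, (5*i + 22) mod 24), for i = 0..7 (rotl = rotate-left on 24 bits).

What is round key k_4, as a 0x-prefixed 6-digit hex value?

0x1171E9

K = 0x5C7A44
k_0 = rotl(K, (5*0+22) mod 24) = rotl(K, 22) = 0x171E91
k_1 = rotl(K, (5*1+22) mod 24) = rotl(K, 3) = 0xE3D222
k_2 = rotl(K, (5*2+22) mod 24) = rotl(K, 8) = 0x7A445C
k_3 = rotl(K, (5*3+22) mod 24) = rotl(K, 13) = 0x488B8F
k_4 = rotl(K, (5*4+22) mod 24) = rotl(K, 18) = 0x1171E9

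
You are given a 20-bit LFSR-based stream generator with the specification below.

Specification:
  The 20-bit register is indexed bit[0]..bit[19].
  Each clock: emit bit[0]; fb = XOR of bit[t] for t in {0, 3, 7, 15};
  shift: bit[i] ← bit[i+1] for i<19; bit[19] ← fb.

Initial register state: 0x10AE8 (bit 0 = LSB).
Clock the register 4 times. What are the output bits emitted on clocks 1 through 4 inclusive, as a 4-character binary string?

0001

reg_0 = 0x10AE8
clock 1: out=0, reg = 0x08574
clock 2: out=0, reg = 0x842BA
clock 3: out=0, reg = 0x4215D
clock 4: out=1, reg = 0x210AE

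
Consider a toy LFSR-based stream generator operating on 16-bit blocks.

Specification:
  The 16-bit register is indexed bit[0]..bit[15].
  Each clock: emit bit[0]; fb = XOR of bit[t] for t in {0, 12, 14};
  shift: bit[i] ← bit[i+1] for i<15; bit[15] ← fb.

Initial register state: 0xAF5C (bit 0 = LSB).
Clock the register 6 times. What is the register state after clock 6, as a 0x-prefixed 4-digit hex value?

0x12BD

reg_0 = 0xAF5C
clock 1: out=0, reg = 0x57AE
clock 2: out=0, reg = 0x2BD7
clock 3: out=1, reg = 0x95EB
clock 4: out=1, reg = 0x4AF5
clock 5: out=1, reg = 0x257A
clock 6: out=0, reg = 0x12BD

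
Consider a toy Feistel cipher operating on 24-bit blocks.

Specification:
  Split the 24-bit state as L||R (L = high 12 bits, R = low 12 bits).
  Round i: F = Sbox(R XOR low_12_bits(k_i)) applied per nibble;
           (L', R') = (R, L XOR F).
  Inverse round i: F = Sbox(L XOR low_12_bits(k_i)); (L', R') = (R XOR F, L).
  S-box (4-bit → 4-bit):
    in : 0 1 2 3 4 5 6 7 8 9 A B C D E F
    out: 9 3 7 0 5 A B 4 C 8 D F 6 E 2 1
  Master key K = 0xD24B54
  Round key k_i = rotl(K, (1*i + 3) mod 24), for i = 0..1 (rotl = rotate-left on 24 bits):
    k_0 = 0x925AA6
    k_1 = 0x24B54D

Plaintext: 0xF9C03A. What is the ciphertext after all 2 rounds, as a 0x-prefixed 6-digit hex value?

s_0 = plaintext = 0xF9C03A
s_1 = Round(s_0, k_0) = 0x03A21A
s_2 = Round(s_1, k_1) = 0x21A49E

0x21A49E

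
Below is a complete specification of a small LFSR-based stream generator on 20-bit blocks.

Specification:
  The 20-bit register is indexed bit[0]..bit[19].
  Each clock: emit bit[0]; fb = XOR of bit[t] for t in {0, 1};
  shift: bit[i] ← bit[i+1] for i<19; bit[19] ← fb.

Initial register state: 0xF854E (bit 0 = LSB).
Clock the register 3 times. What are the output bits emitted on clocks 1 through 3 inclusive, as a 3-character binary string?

011

reg_0 = 0xF854E
clock 1: out=0, reg = 0xFC2A7
clock 2: out=1, reg = 0x7E153
clock 3: out=1, reg = 0x3F0A9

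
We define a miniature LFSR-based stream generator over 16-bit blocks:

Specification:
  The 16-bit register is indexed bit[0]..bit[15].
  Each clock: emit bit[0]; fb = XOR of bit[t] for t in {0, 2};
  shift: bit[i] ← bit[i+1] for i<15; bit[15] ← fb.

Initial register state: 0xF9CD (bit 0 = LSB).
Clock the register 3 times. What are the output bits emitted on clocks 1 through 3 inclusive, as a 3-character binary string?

101

reg_0 = 0xF9CD
clock 1: out=1, reg = 0x7CE6
clock 2: out=0, reg = 0xBE73
clock 3: out=1, reg = 0xDF39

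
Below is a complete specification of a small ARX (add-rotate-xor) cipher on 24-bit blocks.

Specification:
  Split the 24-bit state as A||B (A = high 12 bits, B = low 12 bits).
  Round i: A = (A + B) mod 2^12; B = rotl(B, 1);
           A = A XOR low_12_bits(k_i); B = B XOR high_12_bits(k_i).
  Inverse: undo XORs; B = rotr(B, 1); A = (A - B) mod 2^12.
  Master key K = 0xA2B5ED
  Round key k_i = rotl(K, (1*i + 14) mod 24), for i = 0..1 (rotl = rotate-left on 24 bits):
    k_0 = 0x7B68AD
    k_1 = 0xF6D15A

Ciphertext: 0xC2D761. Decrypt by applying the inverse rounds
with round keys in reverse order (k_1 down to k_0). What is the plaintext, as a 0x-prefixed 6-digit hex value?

s_0 = ciphertext = 0xC2D761
s_1 = InvRound(s_0, k_1) = 0x971406
s_2 = InvRound(s_1, k_0) = 0x0041D8

0x0041D8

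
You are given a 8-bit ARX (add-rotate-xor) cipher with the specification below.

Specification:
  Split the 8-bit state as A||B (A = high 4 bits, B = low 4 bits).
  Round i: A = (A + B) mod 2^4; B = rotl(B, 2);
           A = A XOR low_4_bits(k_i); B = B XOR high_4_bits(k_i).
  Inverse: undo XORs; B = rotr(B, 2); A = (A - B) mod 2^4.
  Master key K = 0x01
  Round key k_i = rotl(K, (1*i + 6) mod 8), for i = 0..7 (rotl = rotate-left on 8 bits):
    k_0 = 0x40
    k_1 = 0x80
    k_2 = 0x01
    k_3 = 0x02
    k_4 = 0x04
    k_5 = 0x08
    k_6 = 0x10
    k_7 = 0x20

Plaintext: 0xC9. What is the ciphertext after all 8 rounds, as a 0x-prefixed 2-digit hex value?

s_0 = plaintext = 0xC9
s_1 = Round(s_0, k_0) = 0x52
s_2 = Round(s_1, k_1) = 0x70
s_3 = Round(s_2, k_2) = 0x60
s_4 = Round(s_3, k_3) = 0x40
s_5 = Round(s_4, k_4) = 0x00
s_6 = Round(s_5, k_5) = 0x80
s_7 = Round(s_6, k_6) = 0x81
s_8 = Round(s_7, k_7) = 0x96

0x96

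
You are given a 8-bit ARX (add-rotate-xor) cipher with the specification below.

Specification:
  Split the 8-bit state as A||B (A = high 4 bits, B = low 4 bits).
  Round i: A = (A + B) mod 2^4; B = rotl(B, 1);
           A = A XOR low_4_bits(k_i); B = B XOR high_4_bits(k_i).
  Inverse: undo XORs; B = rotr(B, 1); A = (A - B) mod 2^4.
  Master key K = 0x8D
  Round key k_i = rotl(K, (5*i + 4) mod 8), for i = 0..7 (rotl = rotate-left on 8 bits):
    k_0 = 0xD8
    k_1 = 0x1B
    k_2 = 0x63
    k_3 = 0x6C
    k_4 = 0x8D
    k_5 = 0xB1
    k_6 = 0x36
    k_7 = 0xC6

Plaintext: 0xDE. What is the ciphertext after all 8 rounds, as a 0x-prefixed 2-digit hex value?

0x5E

s_0 = plaintext = 0xDE
s_1 = Round(s_0, k_0) = 0x30
s_2 = Round(s_1, k_1) = 0x81
s_3 = Round(s_2, k_2) = 0xA4
s_4 = Round(s_3, k_3) = 0x2E
s_5 = Round(s_4, k_4) = 0xD5
s_6 = Round(s_5, k_5) = 0x31
s_7 = Round(s_6, k_6) = 0x21
s_8 = Round(s_7, k_7) = 0x5E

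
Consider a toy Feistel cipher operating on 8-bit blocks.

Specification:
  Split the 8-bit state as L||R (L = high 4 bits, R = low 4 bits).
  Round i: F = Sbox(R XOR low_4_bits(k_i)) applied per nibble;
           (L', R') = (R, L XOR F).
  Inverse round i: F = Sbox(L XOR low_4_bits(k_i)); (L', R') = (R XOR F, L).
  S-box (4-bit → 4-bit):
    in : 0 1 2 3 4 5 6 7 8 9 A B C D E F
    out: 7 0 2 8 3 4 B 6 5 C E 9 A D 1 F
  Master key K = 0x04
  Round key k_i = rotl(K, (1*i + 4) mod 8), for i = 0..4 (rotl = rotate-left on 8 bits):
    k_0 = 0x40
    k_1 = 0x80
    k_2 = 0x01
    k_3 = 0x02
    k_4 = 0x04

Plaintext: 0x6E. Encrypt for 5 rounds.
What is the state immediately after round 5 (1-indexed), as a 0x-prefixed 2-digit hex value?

0x4C

s_0 = plaintext = 0x6E
s_1 = Round(s_0, k_0) = 0xE7
s_2 = Round(s_1, k_1) = 0x78
s_3 = Round(s_2, k_2) = 0x8B
s_4 = Round(s_3, k_3) = 0xB4
s_5 = Round(s_4, k_4) = 0x4C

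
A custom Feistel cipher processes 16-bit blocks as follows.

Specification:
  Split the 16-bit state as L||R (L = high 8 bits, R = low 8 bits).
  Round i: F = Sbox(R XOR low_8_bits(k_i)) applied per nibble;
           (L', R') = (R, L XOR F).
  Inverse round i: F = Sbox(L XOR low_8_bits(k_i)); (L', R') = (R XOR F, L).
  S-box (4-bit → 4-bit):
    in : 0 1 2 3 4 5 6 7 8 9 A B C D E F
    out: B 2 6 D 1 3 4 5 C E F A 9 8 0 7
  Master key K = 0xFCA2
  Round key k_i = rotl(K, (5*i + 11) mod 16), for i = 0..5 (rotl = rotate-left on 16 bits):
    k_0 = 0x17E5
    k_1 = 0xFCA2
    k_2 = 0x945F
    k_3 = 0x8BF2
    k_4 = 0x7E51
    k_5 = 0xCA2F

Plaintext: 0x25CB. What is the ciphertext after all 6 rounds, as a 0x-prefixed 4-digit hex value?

0x5EAF

s_0 = plaintext = 0x25CB
s_1 = Round(s_0, k_0) = 0xCB45
s_2 = Round(s_1, k_1) = 0x45CE
s_3 = Round(s_2, k_2) = 0xCEA7
s_4 = Round(s_3, k_3) = 0xA7FD
s_5 = Round(s_4, k_4) = 0xFD5E
s_6 = Round(s_5, k_5) = 0x5EAF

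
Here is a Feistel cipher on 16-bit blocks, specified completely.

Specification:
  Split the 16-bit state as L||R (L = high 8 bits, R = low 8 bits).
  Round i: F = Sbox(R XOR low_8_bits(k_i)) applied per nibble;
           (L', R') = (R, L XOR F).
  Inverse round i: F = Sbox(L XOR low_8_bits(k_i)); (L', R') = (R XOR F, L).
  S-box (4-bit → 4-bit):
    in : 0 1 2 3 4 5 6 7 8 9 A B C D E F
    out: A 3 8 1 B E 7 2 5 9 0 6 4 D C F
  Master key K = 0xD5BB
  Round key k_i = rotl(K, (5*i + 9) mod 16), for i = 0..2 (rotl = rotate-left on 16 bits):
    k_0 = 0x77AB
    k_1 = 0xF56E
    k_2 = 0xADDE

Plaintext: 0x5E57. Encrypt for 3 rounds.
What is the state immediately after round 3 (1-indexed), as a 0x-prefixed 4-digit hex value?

s_0 = plaintext = 0x5E57
s_1 = Round(s_0, k_0) = 0x57AA
s_2 = Round(s_1, k_1) = 0xAA1C
s_3 = Round(s_2, k_2) = 0x1CE2

0x1CE2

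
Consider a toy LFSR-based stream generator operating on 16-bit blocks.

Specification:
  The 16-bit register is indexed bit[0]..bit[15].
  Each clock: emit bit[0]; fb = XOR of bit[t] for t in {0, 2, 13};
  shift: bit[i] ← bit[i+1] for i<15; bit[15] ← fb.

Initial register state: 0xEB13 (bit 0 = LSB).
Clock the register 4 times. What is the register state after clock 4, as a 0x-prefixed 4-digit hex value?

0x0EB1

reg_0 = 0xEB13
clock 1: out=1, reg = 0x7589
clock 2: out=1, reg = 0x3AC4
clock 3: out=0, reg = 0x1D62
clock 4: out=0, reg = 0x0EB1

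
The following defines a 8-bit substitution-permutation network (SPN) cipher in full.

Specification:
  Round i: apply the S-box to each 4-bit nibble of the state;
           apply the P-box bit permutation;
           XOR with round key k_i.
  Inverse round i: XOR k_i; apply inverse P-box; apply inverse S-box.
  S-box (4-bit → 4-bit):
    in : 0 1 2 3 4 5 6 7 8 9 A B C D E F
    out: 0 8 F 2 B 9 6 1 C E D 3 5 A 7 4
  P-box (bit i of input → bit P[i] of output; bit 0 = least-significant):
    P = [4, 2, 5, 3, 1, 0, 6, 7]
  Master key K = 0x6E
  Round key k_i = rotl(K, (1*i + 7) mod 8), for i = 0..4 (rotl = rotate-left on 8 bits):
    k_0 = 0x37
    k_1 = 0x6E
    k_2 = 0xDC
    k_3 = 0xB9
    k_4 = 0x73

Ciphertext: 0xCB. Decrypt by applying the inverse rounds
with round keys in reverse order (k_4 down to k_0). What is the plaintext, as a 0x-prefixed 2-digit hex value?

0xBD

s_0 = ciphertext = 0xCB
s_1 = InvRound(s_0, k_4) = 0x1A
s_2 = InvRound(s_1, k_3) = 0x4F
s_3 = InvRound(s_2, k_2) = 0x47
s_4 = InvRound(s_3, k_1) = 0x38
s_5 = InvRound(s_4, k_0) = 0xBD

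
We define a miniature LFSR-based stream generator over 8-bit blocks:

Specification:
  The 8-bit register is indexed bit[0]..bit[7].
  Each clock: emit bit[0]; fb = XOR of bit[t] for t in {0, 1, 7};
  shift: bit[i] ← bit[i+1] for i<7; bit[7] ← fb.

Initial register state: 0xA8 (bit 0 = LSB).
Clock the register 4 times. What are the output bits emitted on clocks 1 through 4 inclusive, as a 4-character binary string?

reg_0 = 0xA8
clock 1: out=0, reg = 0xD4
clock 2: out=0, reg = 0xEA
clock 3: out=0, reg = 0x75
clock 4: out=1, reg = 0xBA

0001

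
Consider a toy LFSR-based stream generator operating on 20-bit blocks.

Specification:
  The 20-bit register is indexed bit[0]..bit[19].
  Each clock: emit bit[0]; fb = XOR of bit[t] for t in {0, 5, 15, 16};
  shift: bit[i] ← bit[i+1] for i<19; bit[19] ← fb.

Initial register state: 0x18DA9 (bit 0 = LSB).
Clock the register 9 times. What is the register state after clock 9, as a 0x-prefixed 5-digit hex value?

0xB30C6

reg_0 = 0x18DA9
clock 1: out=1, reg = 0x0C6D4
clock 2: out=0, reg = 0x8636A
clock 3: out=0, reg = 0xC31B5
clock 4: out=1, reg = 0x618DA
clock 5: out=0, reg = 0x30C6D
clock 6: out=1, reg = 0x98636
clock 7: out=0, reg = 0xCC31B
clock 8: out=1, reg = 0x6618D
clock 9: out=1, reg = 0xB30C6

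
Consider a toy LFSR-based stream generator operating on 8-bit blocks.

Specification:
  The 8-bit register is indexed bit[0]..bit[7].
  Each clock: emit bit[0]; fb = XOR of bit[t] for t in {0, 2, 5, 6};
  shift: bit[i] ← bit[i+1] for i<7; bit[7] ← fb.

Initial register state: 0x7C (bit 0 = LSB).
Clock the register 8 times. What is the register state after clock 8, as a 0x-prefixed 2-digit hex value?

0x3D

reg_0 = 0x7C
clock 1: out=0, reg = 0xBE
clock 2: out=0, reg = 0x5F
clock 3: out=1, reg = 0xAF
clock 4: out=1, reg = 0xD7
clock 5: out=1, reg = 0xEB
clock 6: out=1, reg = 0xF5
clock 7: out=1, reg = 0x7A
clock 8: out=0, reg = 0x3D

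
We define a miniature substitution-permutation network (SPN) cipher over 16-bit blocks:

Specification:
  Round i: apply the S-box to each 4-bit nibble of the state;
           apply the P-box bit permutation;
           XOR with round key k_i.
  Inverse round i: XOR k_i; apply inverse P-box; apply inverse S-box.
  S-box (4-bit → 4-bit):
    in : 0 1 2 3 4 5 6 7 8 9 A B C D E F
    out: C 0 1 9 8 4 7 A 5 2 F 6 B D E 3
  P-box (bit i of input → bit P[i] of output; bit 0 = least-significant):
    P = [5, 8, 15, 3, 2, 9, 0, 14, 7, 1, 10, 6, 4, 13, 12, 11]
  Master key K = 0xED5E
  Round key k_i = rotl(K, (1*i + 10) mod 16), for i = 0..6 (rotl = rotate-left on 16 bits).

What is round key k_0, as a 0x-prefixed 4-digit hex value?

K = 0xED5E
k_0 = rotl(K, (1*0+10) mod 16) = rotl(K, 10) = 0x7BB5

0x7BB5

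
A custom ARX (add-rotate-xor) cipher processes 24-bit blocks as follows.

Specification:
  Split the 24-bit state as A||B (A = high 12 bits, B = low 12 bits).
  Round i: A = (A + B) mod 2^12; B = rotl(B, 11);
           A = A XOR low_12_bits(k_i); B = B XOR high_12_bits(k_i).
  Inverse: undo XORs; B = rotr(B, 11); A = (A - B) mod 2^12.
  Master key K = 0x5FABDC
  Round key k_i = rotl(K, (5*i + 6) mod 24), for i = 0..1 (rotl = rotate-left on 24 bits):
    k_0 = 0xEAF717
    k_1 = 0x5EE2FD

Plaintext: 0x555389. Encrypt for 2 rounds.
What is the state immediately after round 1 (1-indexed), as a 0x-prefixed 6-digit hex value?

s_0 = plaintext = 0x555389
s_1 = Round(s_0, k_0) = 0xFC976B
s_2 = Round(s_1, k_1) = 0x5C9E5B

0xFC976B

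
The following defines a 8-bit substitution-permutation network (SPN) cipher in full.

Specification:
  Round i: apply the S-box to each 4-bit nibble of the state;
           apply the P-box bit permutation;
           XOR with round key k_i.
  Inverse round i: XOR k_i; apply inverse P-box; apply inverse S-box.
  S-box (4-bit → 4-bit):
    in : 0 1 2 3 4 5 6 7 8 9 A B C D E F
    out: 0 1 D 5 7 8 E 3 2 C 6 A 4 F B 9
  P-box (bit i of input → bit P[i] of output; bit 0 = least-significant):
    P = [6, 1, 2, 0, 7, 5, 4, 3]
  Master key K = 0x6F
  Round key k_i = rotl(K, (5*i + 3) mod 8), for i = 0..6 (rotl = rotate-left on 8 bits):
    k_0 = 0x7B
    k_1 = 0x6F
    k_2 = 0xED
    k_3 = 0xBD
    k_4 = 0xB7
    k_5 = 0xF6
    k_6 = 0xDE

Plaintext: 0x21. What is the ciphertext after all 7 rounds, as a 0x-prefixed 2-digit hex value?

s_0 = plaintext = 0x21
s_1 = Round(s_0, k_0) = 0xA3
s_2 = Round(s_1, k_1) = 0x1B
s_3 = Round(s_2, k_2) = 0x6E
s_4 = Round(s_3, k_3) = 0xC6
s_5 = Round(s_4, k_4) = 0xA0
s_6 = Round(s_5, k_5) = 0xC6
s_7 = Round(s_6, k_6) = 0xC9

0xC9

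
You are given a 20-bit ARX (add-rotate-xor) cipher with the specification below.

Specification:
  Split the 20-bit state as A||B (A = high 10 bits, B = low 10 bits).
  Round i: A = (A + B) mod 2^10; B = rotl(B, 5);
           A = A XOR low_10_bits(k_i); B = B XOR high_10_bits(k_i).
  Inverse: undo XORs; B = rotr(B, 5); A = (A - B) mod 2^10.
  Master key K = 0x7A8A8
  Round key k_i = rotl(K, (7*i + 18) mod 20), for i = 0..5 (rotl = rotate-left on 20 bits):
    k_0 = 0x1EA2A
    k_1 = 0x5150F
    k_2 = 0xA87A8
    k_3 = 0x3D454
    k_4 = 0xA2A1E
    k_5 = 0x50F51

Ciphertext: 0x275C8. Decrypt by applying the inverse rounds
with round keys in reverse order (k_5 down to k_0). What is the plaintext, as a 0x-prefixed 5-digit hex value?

0x0DF19

s_0 = ciphertext = 0x275C8
s_1 = InvRound(s_0, k_5) = 0x9A164
s_2 = InvRound(s_1, k_4) = 0xA5DDF
s_3 = InvRound(s_2, k_3) = 0x5E949
s_4 = InvRound(s_3, k_2) = 0x6CD1F
s_5 = InvRound(s_4, k_1) = 0x5EB42
s_6 = InvRound(s_5, k_0) = 0x0DF19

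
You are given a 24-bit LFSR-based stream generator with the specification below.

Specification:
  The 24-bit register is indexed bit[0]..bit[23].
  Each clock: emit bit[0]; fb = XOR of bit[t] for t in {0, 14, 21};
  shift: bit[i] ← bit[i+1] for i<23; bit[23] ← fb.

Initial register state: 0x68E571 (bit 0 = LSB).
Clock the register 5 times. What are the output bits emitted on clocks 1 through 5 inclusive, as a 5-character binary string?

10001

reg_0 = 0x68E571
clock 1: out=1, reg = 0xB472B8
clock 2: out=0, reg = 0x5A395C
clock 3: out=0, reg = 0x2D1CAE
clock 4: out=0, reg = 0x968E57
clock 5: out=1, reg = 0xCB472B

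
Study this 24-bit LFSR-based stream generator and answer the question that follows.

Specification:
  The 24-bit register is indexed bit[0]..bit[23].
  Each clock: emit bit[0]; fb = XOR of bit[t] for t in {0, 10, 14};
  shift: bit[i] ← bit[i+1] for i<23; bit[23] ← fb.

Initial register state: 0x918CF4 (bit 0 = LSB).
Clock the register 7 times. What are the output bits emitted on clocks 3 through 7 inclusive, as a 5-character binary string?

10111

reg_0 = 0x918CF4
clock 1: out=0, reg = 0xC8C67A
clock 2: out=0, reg = 0x64633D
clock 3: out=1, reg = 0x32319E
clock 4: out=0, reg = 0x1918CF
clock 5: out=1, reg = 0x8C8C67
clock 6: out=1, reg = 0x464633
clock 7: out=1, reg = 0xA32319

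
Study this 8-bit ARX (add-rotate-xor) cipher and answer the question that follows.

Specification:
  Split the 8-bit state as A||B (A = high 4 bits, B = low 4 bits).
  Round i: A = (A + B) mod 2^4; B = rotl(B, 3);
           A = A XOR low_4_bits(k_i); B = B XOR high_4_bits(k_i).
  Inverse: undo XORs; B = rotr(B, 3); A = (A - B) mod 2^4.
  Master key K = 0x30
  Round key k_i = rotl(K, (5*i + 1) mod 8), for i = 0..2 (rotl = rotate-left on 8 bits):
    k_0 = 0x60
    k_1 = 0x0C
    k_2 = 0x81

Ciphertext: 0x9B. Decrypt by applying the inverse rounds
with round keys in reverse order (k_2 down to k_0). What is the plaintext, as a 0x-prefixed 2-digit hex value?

0xD5

s_0 = ciphertext = 0x9B
s_1 = InvRound(s_0, k_2) = 0x26
s_2 = InvRound(s_1, k_1) = 0x2C
s_3 = InvRound(s_2, k_0) = 0xD5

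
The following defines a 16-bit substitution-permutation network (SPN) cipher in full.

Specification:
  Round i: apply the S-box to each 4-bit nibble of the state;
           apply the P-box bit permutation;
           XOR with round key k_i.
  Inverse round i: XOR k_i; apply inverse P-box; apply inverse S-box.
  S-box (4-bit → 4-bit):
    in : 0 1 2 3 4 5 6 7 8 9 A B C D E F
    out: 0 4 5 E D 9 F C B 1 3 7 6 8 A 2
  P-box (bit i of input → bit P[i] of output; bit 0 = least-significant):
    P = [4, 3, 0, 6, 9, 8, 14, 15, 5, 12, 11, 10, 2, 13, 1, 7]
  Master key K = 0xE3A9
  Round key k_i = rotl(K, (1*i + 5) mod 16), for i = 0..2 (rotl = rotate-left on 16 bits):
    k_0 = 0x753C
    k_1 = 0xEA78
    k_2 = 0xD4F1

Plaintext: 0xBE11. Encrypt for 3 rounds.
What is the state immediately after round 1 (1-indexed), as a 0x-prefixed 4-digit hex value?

s_0 = plaintext = 0xBE11
s_1 = Round(s_0, k_0) = 0x013B
s_2 = Round(s_1, k_1) = 0x2361
s_3 = Round(s_2, k_2) = 0x0BF6

0x013B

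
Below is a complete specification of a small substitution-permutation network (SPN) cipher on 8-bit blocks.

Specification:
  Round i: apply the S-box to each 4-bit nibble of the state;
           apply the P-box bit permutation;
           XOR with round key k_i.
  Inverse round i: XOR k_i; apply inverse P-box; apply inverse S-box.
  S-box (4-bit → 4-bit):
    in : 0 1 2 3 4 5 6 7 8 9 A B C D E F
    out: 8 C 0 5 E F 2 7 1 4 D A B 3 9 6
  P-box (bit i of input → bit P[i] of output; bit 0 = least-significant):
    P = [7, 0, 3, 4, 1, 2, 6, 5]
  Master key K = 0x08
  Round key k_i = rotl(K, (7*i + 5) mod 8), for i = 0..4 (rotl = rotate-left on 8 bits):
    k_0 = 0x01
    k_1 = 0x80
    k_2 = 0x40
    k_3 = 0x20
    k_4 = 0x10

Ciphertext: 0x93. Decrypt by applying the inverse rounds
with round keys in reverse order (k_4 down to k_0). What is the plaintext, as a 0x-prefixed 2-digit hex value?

s_0 = ciphertext = 0x93
s_1 = InvRound(s_0, k_4) = 0x8D
s_2 = InvRound(s_1, k_3) = 0xB7
s_3 = InvRound(s_2, k_2) = 0x5C
s_4 = InvRound(s_3, k_1) = 0xFA
s_5 = InvRound(s_4, k_0) = 0xA5

0xA5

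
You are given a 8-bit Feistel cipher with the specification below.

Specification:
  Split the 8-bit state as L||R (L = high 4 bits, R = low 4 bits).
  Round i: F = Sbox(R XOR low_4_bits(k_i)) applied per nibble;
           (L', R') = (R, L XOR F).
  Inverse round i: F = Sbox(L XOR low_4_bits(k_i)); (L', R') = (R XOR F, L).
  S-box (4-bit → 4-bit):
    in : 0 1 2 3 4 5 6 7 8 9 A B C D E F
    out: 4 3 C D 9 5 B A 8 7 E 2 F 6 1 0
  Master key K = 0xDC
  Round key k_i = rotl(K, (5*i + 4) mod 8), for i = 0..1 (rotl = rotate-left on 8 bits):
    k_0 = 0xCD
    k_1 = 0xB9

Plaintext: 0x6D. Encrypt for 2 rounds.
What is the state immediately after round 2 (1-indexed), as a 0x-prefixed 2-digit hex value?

0x2F

s_0 = plaintext = 0x6D
s_1 = Round(s_0, k_0) = 0xD2
s_2 = Round(s_1, k_1) = 0x2F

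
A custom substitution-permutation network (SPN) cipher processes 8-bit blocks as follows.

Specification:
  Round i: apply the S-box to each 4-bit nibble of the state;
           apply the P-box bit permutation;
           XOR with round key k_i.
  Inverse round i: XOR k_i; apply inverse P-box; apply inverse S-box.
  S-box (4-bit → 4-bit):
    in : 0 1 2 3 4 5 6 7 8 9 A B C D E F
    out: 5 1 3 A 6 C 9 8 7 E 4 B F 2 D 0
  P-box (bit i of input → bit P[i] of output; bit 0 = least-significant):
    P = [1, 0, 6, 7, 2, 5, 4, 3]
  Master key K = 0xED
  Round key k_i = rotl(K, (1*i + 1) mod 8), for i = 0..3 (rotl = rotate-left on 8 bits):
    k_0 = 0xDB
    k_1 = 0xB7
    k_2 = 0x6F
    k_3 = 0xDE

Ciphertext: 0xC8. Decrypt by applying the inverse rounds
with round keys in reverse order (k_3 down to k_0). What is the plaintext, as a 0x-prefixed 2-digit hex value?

s_0 = ciphertext = 0xC8
s_1 = InvRound(s_0, k_3) = 0x01
s_2 = InvRound(s_1, k_2) = 0xB0
s_3 = InvRound(s_2, k_1) = 0x12
s_4 = InvRound(s_3, k_0) = 0x79

0x79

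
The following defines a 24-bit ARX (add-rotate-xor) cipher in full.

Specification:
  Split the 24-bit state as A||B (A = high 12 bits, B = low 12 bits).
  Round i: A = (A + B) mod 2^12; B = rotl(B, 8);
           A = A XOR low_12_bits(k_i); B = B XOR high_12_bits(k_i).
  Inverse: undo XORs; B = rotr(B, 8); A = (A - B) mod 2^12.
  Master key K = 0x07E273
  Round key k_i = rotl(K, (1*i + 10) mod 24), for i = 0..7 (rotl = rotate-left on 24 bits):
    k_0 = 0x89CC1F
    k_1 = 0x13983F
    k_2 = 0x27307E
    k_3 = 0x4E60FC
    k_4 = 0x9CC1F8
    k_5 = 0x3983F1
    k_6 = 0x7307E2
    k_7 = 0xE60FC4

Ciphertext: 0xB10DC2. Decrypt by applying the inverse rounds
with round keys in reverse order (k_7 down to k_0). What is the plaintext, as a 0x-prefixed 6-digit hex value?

0xB232F5

s_0 = ciphertext = 0xB10DC2
s_1 = InvRound(s_0, k_7) = 0xAB1A23
s_2 = InvRound(s_1, k_6) = 0xC1613D
s_3 = InvRound(s_2, k_5) = 0x595A52
s_4 = InvRound(s_3, k_4) = 0xA8A9E3
s_5 = InvRound(s_4, k_3) = 0xA1905D
s_6 = InvRound(s_5, k_2) = 0x7852E2
s_7 = InvRound(s_6, k_1) = 0x207DB3
s_8 = InvRound(s_7, k_0) = 0xB232F5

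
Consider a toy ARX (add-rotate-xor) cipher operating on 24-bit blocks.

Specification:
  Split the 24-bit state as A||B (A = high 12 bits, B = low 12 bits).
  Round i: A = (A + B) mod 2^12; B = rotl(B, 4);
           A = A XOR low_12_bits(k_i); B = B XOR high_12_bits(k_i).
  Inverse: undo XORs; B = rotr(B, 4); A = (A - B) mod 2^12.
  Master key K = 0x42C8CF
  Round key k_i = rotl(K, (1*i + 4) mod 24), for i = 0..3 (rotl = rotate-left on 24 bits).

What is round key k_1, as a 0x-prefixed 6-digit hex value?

K = 0x42C8CF
k_0 = rotl(K, (1*0+4) mod 24) = rotl(K, 4) = 0x2C8CF4
k_1 = rotl(K, (1*1+4) mod 24) = rotl(K, 5) = 0x5919E8

0x5919E8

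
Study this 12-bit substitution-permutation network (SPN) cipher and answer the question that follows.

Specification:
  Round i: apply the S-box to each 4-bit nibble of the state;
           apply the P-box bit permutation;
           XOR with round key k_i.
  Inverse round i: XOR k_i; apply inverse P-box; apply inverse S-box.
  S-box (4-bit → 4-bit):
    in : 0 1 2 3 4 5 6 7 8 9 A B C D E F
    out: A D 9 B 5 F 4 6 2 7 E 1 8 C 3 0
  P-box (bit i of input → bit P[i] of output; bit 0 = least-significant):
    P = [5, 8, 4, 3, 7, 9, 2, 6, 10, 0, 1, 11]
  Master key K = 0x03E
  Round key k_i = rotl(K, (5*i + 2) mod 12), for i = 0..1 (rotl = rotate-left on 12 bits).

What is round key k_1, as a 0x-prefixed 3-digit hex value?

0xF01

K = 0x03E
k_0 = rotl(K, (5*0+2) mod 12) = rotl(K, 2) = 0x0F8
k_1 = rotl(K, (5*1+2) mod 12) = rotl(K, 7) = 0xF01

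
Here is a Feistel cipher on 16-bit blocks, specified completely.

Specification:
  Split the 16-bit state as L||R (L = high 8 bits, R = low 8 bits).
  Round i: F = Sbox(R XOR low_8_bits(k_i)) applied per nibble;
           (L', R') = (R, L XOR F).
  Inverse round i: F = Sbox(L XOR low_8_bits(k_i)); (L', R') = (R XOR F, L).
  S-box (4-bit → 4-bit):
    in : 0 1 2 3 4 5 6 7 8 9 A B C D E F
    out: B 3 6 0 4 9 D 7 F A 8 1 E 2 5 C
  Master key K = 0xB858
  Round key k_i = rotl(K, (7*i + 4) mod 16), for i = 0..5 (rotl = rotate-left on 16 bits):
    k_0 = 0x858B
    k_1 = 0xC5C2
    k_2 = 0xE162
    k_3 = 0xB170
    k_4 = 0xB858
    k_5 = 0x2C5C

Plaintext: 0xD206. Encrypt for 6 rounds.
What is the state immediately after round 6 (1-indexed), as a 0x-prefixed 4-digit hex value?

0x8FED

s_0 = plaintext = 0xD206
s_1 = Round(s_0, k_0) = 0x0620
s_2 = Round(s_1, k_1) = 0x2050
s_3 = Round(s_2, k_2) = 0x5026
s_4 = Round(s_3, k_3) = 0x26CD
s_5 = Round(s_4, k_4) = 0xCD8F
s_6 = Round(s_5, k_5) = 0x8FED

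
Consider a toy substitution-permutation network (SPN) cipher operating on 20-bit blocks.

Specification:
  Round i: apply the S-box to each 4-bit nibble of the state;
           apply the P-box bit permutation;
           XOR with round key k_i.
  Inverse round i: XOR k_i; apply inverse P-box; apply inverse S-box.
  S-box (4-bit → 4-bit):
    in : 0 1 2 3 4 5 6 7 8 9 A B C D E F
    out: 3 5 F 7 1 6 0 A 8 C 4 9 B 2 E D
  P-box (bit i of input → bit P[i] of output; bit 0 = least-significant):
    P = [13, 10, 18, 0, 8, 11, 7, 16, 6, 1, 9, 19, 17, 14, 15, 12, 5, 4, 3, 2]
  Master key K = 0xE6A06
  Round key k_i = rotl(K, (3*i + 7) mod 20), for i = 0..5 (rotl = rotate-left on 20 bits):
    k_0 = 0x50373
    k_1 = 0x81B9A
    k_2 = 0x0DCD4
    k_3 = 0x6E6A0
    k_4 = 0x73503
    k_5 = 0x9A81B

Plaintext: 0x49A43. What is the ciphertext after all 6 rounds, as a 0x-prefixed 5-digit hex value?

0x5329D

s_0 = plaintext = 0x49A43
s_1 = Round(s_0, k_0) = 0x1B453
s_2 = Round(s_1, k_1) = 0xE2772
s_3 = Round(s_2, k_2) = 0xF20CB
s_4 = Round(s_3, k_3) = 0x51FCF
s_5 = Round(s_4, k_4) = 0x89E5A
s_6 = Round(s_5, k_5) = 0x5329D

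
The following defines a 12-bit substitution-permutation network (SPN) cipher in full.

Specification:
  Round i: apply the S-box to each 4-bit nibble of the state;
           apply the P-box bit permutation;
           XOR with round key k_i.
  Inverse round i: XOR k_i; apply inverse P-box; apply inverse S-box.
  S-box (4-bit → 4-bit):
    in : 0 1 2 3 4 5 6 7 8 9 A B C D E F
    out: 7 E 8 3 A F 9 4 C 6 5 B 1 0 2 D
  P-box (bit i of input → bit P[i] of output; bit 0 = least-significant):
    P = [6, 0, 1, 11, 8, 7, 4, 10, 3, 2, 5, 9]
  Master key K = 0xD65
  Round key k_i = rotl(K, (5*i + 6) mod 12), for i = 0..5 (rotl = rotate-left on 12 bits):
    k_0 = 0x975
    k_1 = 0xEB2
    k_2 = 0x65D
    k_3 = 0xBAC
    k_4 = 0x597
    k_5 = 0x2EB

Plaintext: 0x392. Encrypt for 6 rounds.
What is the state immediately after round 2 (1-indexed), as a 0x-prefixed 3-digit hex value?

0xC15

s_0 = plaintext = 0x392
s_1 = Round(s_0, k_0) = 0x1E9
s_2 = Round(s_1, k_1) = 0xC15
s_3 = Round(s_2, k_2) = 0xA86
s_4 = Round(s_3, k_3) = 0x7D4
s_5 = Round(s_4, k_4) = 0xDB6
s_6 = Round(s_5, k_5) = 0xF2B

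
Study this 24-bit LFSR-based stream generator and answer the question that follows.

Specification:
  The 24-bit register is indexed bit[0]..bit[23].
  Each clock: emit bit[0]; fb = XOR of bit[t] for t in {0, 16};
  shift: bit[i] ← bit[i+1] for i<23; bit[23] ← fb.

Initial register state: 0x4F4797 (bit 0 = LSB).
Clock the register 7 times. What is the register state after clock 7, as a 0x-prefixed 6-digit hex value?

reg_0 = 0x4F4797
clock 1: out=1, reg = 0x27A3CB
clock 2: out=1, reg = 0x13D1E5
clock 3: out=1, reg = 0x09E8F2
clock 4: out=0, reg = 0x84F479
clock 5: out=1, reg = 0xC27A3C
clock 6: out=0, reg = 0x613D1E
clock 7: out=0, reg = 0xB09E8F

0xB09E8F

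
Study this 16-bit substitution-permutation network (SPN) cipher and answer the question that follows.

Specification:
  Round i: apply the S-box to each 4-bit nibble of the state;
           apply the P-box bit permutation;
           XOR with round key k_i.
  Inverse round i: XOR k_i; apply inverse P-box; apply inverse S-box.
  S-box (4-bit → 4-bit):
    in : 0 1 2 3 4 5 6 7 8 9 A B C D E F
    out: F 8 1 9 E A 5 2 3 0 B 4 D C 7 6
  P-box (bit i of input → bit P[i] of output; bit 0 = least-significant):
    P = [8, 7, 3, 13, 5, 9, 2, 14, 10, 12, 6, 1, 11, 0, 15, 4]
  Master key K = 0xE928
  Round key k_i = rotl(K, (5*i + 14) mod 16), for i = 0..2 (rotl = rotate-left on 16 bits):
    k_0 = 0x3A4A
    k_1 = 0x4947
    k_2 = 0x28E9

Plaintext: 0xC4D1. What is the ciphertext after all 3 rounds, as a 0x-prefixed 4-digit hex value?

s_0 = plaintext = 0xC4D1
s_1 = Round(s_0, k_0) = 0xC21C
s_2 = Round(s_1, k_1) = 0xA45F
s_3 = Round(s_2, k_2) = 0x7232

0x7232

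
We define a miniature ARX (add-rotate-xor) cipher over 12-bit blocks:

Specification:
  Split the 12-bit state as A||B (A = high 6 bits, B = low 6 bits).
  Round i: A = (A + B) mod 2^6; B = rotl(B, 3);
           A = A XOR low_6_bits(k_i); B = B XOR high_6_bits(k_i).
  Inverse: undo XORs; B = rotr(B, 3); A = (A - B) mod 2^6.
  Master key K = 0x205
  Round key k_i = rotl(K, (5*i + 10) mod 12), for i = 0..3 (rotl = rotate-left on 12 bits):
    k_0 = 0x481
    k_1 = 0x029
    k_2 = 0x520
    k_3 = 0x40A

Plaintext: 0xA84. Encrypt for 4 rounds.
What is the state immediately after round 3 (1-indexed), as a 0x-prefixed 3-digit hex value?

0xFA6

s_0 = plaintext = 0xA84
s_1 = Round(s_0, k_0) = 0xBF2
s_2 = Round(s_1, k_1) = 0x216
s_3 = Round(s_2, k_2) = 0xFA6
s_4 = Round(s_3, k_3) = 0xBA4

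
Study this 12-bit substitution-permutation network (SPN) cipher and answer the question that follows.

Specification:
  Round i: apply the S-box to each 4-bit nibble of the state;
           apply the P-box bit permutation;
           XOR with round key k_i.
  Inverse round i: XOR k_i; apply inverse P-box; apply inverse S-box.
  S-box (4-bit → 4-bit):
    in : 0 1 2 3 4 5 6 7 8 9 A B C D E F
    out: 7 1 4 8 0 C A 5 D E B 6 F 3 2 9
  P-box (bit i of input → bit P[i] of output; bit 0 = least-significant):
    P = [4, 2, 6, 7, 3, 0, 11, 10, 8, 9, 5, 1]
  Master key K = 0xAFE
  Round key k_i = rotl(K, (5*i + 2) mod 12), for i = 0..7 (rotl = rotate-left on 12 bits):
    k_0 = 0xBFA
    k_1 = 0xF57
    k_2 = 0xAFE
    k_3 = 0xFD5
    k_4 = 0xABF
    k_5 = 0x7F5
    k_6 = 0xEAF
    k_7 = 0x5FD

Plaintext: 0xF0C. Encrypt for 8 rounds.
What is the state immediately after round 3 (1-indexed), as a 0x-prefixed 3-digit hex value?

0x38F

s_0 = plaintext = 0xF0C
s_1 = Round(s_0, k_0) = 0x225
s_2 = Round(s_1, k_1) = 0x7B7
s_3 = Round(s_2, k_2) = 0x38F
s_4 = Round(s_3, k_3) = 0x34F
s_5 = Round(s_4, k_4) = 0xA2D
s_6 = Round(s_5, k_5) = 0xCE3
s_7 = Round(s_6, k_6) = 0xD0C
s_8 = Round(s_7, k_7) = 0xE20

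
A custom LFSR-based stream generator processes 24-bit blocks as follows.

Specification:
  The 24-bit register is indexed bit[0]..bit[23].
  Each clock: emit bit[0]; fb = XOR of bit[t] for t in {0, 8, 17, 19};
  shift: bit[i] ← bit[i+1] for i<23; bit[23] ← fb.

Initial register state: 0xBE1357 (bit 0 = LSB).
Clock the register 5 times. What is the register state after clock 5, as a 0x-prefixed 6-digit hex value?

0x65F09A

reg_0 = 0xBE1357
clock 1: out=1, reg = 0x5F09AB
clock 2: out=1, reg = 0x2F84D5
clock 3: out=1, reg = 0x97C26A
clock 4: out=0, reg = 0xCBE135
clock 5: out=1, reg = 0x65F09A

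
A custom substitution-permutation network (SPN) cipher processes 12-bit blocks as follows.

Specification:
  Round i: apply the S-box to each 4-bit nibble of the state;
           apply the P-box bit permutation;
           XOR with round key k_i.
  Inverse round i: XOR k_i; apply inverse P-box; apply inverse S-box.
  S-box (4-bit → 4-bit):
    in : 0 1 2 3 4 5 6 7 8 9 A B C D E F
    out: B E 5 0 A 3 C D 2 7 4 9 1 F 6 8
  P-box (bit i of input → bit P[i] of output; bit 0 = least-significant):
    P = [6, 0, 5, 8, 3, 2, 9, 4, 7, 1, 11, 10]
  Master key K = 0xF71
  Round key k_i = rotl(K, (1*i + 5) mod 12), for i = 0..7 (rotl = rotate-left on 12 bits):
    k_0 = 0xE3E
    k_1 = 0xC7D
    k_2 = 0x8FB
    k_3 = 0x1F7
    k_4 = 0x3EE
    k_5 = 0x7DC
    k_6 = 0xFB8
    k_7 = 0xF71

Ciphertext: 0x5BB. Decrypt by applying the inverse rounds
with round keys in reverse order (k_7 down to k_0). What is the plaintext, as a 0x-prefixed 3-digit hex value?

0xAFE

s_0 = ciphertext = 0x5BB
s_1 = InvRound(s_0, k_7) = 0x92C
s_2 = InvRound(s_1, k_6) = 0xB13
s_3 = InvRound(s_2, k_5) = 0xD55
s_4 = InvRound(s_3, k_4) = 0xD7E
s_5 = InvRound(s_4, k_3) = 0x7C8
s_6 = InvRound(s_5, k_2) = 0x161
s_7 = InvRound(s_6, k_1) = 0x60F
s_8 = InvRound(s_7, k_0) = 0xAFE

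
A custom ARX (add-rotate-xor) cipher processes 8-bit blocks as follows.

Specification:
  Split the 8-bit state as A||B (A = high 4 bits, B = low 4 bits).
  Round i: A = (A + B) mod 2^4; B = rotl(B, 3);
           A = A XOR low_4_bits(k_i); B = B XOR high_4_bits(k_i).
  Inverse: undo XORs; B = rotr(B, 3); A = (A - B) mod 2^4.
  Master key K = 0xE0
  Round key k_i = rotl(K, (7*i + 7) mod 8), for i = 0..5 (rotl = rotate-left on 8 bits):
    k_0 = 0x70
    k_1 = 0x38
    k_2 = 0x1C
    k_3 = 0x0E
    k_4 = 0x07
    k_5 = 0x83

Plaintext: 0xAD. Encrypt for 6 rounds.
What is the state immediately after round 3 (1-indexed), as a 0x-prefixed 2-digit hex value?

0xBE

s_0 = plaintext = 0xAD
s_1 = Round(s_0, k_0) = 0x79
s_2 = Round(s_1, k_1) = 0x8F
s_3 = Round(s_2, k_2) = 0xBE
s_4 = Round(s_3, k_3) = 0x77
s_5 = Round(s_4, k_4) = 0x9B
s_6 = Round(s_5, k_5) = 0x75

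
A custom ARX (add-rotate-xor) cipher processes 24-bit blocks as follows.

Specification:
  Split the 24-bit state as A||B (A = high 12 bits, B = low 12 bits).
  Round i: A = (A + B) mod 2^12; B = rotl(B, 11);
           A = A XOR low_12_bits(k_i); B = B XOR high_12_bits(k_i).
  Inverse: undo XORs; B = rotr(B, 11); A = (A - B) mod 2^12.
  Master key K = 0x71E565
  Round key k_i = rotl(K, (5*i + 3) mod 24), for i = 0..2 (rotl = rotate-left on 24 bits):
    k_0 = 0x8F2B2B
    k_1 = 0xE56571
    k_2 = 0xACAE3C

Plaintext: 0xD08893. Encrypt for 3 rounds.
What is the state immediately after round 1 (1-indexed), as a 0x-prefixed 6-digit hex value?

s_0 = plaintext = 0xD08893
s_1 = Round(s_0, k_0) = 0xEB04BB
s_2 = Round(s_1, k_1) = 0x61A40B
s_3 = Round(s_2, k_2) = 0x4190CF

0xEB04BB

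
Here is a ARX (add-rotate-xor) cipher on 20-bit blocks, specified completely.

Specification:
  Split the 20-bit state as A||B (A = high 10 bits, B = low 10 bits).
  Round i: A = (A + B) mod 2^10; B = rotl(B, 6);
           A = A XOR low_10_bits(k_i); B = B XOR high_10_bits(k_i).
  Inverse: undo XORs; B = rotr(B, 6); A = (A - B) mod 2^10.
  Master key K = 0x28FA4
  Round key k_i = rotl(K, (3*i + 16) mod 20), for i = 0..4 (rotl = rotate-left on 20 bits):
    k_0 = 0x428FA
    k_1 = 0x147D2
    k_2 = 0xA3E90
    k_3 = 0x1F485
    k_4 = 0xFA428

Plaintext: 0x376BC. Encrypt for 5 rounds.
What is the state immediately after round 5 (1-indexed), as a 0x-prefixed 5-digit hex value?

s_0 = plaintext = 0x376BC
s_1 = Round(s_0, k_0) = 0xD8E21
s_2 = Round(s_1, k_1) = 0x95833
s_3 = Round(s_2, k_2) = 0x0664C
s_4 = Round(s_3, k_3) = 0xB8359
s_5 = Round(s_4, k_4) = 0x8459C

0x8459C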